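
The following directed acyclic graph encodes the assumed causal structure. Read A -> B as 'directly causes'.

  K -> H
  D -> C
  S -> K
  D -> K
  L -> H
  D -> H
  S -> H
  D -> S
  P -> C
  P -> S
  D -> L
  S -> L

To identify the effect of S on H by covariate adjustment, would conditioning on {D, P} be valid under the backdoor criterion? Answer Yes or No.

Backdoor paths from S to H (paths whose first edge points into S):
  P1: S <- D -> K -> H
  P2: S <- D -> L -> H
  P3: S <- D -> H
  P4: S <- P -> C <- D -> K -> H
  P5: S <- P -> C <- D -> L -> H
  P6: S <- P -> C <- D -> H
Condition 1 (no descendant of S in the set): holds — descendants of S are {H, K, L}; none are in {D, P}.
Condition 2 (every backdoor path blocked by {D, P}):
  P1: blocked at fork node D ∈ conditioning set.
  P2: blocked at fork node D ∈ conditioning set.
  P3: blocked at fork node D ∈ conditioning set.
  P4: blocked at fork node P ∈ conditioning set.
  P5: blocked at fork node P ∈ conditioning set.
  P6: blocked at fork node P ∈ conditioning set.
{D, P} satisfies the backdoor criterion.

Yes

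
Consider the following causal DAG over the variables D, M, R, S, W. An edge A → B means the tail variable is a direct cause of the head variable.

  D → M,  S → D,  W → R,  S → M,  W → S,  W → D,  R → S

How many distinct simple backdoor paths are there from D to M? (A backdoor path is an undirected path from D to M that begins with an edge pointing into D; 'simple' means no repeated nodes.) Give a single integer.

A backdoor path from D to M is any simple undirected path whose first edge points into D (i.e. leaves D via a parent).
Parents of D: {S, W}.
Enumerating:
  P1: D <- W -> R -> S -> M
  P2: D <- W -> S -> M
  P3: D <- S -> M
That exhausts the simple backdoor paths. Count: 3.

3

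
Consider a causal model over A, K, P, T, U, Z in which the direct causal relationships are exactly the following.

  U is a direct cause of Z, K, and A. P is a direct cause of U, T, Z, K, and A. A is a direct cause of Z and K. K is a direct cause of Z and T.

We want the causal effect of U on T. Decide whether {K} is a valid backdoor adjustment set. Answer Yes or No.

No

Backdoor paths from U to T (paths whose first edge points into U):
  P1: U <- P -> A -> K -> T
  P2: U <- P -> A -> Z <- K -> T
  P3: U <- P -> K -> T
  P4: U <- P -> Z <- A -> K -> T
  P5: U <- P -> Z <- K -> T
  P6: U <- P -> T
Condition 1 (no descendant of U in the set): FAILS — K is a descendant of U.
Condition 2 (every backdoor path blocked by {K}):
  P1: blocked at chain node K ∈ conditioning set.
  P2: blocked at collider Z (neither it nor any descendant is in the conditioning set).
  P3: blocked at chain node K ∈ conditioning set.
  P4: blocked at collider Z (neither it nor any descendant is in the conditioning set).
  P5: blocked at collider Z (neither it nor any descendant is in the conditioning set).
  P6: open — no interior node is in the conditioning set.
{K} does not satisfy the backdoor criterion.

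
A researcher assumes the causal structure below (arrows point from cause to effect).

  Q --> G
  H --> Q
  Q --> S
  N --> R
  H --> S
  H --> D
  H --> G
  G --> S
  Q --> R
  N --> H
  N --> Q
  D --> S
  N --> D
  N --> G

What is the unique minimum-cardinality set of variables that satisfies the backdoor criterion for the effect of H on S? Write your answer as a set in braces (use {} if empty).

Variables eligible for adjustment (non-descendants of H, excluding H and S): {N}.
Backdoor paths from H to S:
  P1: H <- N -> Q -> G -> S
  P2: H <- N -> Q -> S
  P3: H <- N -> G <- Q -> S
  P4: H <- N -> G -> S
  P5: H <- N -> D -> S
  P6: H <- N -> R <- Q -> G -> S
  P7: H <- N -> R <- Q -> S
The empty set is not sufficient: P1 (H <- N -> Q -> G -> S) has no collider blocking it and no conditioned non-collider, so it is open.
Try {N}:
  P1: blocked at fork node N ∈ conditioning set.
  P2: blocked at fork node N ∈ conditioning set.
  P3: blocked at fork node N ∈ conditioning set.
  P4: blocked at fork node N ∈ conditioning set.
  P5: blocked at fork node N ∈ conditioning set.
  P6: blocked at fork node N ∈ conditioning set.
  P7: blocked at fork node N ∈ conditioning set.
{N} contains no descendant of H and blocks every backdoor path.
{N} is the unique smallest valid adjustment set.

{N}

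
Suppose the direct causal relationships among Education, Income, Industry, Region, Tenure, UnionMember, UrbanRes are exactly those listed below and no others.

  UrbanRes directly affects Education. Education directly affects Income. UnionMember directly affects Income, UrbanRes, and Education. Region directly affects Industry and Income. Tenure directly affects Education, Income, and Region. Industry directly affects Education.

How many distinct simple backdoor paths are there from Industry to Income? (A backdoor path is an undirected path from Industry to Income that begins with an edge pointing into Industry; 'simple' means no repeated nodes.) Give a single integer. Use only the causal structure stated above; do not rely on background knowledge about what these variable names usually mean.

5

A backdoor path from Industry to Income is any simple undirected path whose first edge points into Industry (i.e. leaves Industry via a parent).
Parents of Industry: {Region}.
Enumerating:
  P1: Industry <- Region <- Tenure -> Education <- UnionMember -> Income
  P2: Industry <- Region <- Tenure -> Education <- UrbanRes <- UnionMember -> Income
  P3: Industry <- Region <- Tenure -> Education -> Income
  P4: Industry <- Region <- Tenure -> Income
  P5: Industry <- Region -> Income
That exhausts the simple backdoor paths. Count: 5.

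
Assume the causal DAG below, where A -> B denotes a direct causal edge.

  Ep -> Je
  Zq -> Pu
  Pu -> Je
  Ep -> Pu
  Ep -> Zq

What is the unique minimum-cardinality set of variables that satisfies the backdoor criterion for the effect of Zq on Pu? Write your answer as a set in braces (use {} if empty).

{Ep}

Variables eligible for adjustment (non-descendants of Zq, excluding Zq and Pu): {Ep}.
Backdoor paths from Zq to Pu:
  P1: Zq <- Ep -> Pu
  P2: Zq <- Ep -> Je <- Pu
The empty set is not sufficient: P1 (Zq <- Ep -> Pu) has no collider blocking it and no conditioned non-collider, so it is open.
Try {Ep}:
  P1: blocked at fork node Ep ∈ conditioning set.
  P2: blocked at fork node Ep ∈ conditioning set.
{Ep} contains no descendant of Zq and blocks every backdoor path.
{Ep} is the unique smallest valid adjustment set.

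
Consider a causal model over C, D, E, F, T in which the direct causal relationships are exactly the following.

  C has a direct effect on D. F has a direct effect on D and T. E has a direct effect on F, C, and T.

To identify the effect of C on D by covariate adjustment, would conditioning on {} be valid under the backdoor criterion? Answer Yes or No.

Backdoor paths from C to D (paths whose first edge points into C):
  P1: C <- E -> F -> D
  P2: C <- E -> T <- F -> D
Condition 1 (no descendant of C in the set): holds — descendants of C are {D}; none are in {}.
Condition 2 (every backdoor path blocked by {}):
  P1: open — no interior node is in the conditioning set.
  P2: blocked at collider T (neither it nor any descendant is in the conditioning set).
{} does not satisfy the backdoor criterion.

No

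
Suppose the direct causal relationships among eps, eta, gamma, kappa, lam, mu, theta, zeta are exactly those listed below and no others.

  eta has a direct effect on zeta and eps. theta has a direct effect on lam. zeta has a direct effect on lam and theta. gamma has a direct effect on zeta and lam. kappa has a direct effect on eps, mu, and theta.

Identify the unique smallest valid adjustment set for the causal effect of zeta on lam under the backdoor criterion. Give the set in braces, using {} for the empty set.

Variables eligible for adjustment (non-descendants of zeta, excluding zeta and lam): {eps, eta, gamma, kappa, mu}.
Backdoor paths from zeta to lam:
  P1: zeta <- eta -> eps <- kappa -> theta -> lam
  P2: zeta <- gamma -> lam
The empty set is not sufficient: P2 (zeta <- gamma -> lam) has no collider blocking it and no conditioned non-collider, so it is open.
Try {gamma}:
  P1: blocked at collider eps (neither it nor any descendant is in the conditioning set).
  P2: blocked at fork node gamma ∈ conditioning set.
{gamma} contains no descendant of zeta and blocks every backdoor path.
No other singleton works — e.g. {eta} leaves P2 open — so {gamma} is the unique smallest valid adjustment set.

{gamma}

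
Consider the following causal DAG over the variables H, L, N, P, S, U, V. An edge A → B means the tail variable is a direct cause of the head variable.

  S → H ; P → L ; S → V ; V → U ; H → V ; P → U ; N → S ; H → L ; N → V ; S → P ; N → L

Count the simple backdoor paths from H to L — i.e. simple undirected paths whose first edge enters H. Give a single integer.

A backdoor path from H to L is any simple undirected path whose first edge points into H (i.e. leaves H via a parent).
Parents of H: {S}.
Enumerating:
  P1: H <- S <- N -> L
  P2: H <- S <- N -> V -> U <- P -> L
  P3: H <- S -> P -> L
  P4: H <- S -> P -> U <- V <- N -> L
  P5: H <- S -> V <- N -> L
  P6: H <- S -> V -> U <- P -> L
That exhausts the simple backdoor paths. Count: 6.

6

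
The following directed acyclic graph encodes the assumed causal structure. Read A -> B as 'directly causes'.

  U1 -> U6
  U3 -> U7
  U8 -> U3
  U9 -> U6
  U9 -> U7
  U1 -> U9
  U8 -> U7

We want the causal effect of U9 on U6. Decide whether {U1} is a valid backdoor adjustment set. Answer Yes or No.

Backdoor paths from U9 to U6 (paths whose first edge points into U9):
  P1: U9 <- U1 -> U6
Condition 1 (no descendant of U9 in the set): holds — descendants of U9 are {U6, U7}; none are in {U1}.
Condition 2 (every backdoor path blocked by {U1}):
  P1: blocked at fork node U1 ∈ conditioning set.
{U1} satisfies the backdoor criterion.

Yes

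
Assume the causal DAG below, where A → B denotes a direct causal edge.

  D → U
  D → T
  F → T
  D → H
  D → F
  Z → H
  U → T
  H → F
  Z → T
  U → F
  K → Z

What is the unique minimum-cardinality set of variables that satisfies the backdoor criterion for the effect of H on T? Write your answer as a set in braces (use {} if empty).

{D, Z}

Variables eligible for adjustment (non-descendants of H, excluding H and T): {D, K, U, Z}.
Backdoor paths from H to T:
  P1: H <- D -> U -> F -> T
  P2: H <- D -> U -> T
  P3: H <- D -> F <- U -> T
  P4: H <- D -> F -> T
  P5: H <- D -> T
  P6: H <- Z -> T
The empty set is not sufficient: P1 (H <- D -> U -> F -> T) has no collider blocking it and no conditioned non-collider, so it is open.
Try {D, Z}:
  P1: blocked at fork node D ∈ conditioning set.
  P2: blocked at fork node D ∈ conditioning set.
  P3: blocked at fork node D ∈ conditioning set.
  P4: blocked at fork node D ∈ conditioning set.
  P5: blocked at fork node D ∈ conditioning set.
  P6: blocked at fork node Z ∈ conditioning set.
{D, Z} contains no descendant of H and blocks every backdoor path.
Every element of {D, Z} is needed (dropping D leaves P1 open; dropping Z leaves P6 open), so no proper subset is valid.
Among all size-2 subsets of the eligible variables, only {D, Z} blocks every backdoor path, so it is the unique smallest valid adjustment set.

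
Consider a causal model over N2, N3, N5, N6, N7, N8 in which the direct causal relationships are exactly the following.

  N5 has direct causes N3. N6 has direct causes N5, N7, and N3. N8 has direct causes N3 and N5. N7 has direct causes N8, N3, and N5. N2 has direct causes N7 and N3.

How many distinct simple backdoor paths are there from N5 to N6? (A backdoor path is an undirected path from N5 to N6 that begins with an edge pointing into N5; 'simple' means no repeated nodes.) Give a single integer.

A backdoor path from N5 to N6 is any simple undirected path whose first edge points into N5 (i.e. leaves N5 via a parent).
Parents of N5: {N3}.
Enumerating:
  P1: N5 <- N3 -> N8 -> N7 -> N6
  P2: N5 <- N3 -> N7 -> N6
  P3: N5 <- N3 -> N2 <- N7 -> N6
  P4: N5 <- N3 -> N6
That exhausts the simple backdoor paths. Count: 4.

4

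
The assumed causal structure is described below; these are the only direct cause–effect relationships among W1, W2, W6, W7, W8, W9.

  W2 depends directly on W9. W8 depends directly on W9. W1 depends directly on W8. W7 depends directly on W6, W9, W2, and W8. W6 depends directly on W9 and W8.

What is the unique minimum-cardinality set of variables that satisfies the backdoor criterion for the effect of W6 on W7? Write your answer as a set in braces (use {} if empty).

{W8, W9}

Variables eligible for adjustment (non-descendants of W6, excluding W6 and W7): {W1, W2, W8, W9}.
Backdoor paths from W6 to W7:
  P1: W6 <- W9 -> W8 -> W7
  P2: W6 <- W9 -> W2 -> W7
  P3: W6 <- W9 -> W7
  P4: W6 <- W8 <- W9 -> W2 -> W7
  P5: W6 <- W8 <- W9 -> W7
  P6: W6 <- W8 -> W7
The empty set is not sufficient: P1 (W6 <- W9 -> W8 -> W7) has no collider blocking it and no conditioned non-collider, so it is open.
Try {W8, W9}:
  P1: blocked at fork node W9 ∈ conditioning set.
  P2: blocked at fork node W9 ∈ conditioning set.
  P3: blocked at fork node W9 ∈ conditioning set.
  P4: blocked at chain node W8 ∈ conditioning set.
  P5: blocked at chain node W8 ∈ conditioning set.
  P6: blocked at fork node W8 ∈ conditioning set.
{W8, W9} contains no descendant of W6 and blocks every backdoor path.
Every element of {W8, W9} is needed (dropping W8 leaves P6 open; dropping W9 leaves P2 open), so no proper subset is valid.
Among all size-2 subsets of the eligible variables, only {W8, W9} blocks every backdoor path, so it is the unique smallest valid adjustment set.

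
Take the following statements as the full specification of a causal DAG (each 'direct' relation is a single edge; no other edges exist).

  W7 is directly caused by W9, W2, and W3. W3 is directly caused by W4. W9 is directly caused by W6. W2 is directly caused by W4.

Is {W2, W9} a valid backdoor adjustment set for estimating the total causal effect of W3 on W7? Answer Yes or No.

Backdoor paths from W3 to W7 (paths whose first edge points into W3):
  P1: W3 <- W4 -> W2 -> W7
Condition 1 (no descendant of W3 in the set): holds — descendants of W3 are {W7}; none are in {W2, W9}.
Condition 2 (every backdoor path blocked by {W2, W9}):
  P1: blocked at chain node W2 ∈ conditioning set.
{W2, W9} satisfies the backdoor criterion.

Yes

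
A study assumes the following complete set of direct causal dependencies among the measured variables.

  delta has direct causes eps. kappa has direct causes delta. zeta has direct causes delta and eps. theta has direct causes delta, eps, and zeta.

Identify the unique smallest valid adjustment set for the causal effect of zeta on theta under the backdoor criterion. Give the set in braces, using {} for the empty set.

{delta, eps}

Variables eligible for adjustment (non-descendants of zeta, excluding zeta and theta): {delta, eps, kappa}.
Backdoor paths from zeta to theta:
  P1: zeta <- eps -> delta -> theta
  P2: zeta <- eps -> theta
  P3: zeta <- delta <- eps -> theta
  P4: zeta <- delta -> theta
The empty set is not sufficient: P1 (zeta <- eps -> delta -> theta) has no collider blocking it and no conditioned non-collider, so it is open.
Try {delta, eps}:
  P1: blocked at fork node eps ∈ conditioning set.
  P2: blocked at fork node eps ∈ conditioning set.
  P3: blocked at chain node delta ∈ conditioning set.
  P4: blocked at fork node delta ∈ conditioning set.
{delta, eps} contains no descendant of zeta and blocks every backdoor path.
Every element of {delta, eps} is needed (dropping delta leaves P4 open; dropping eps leaves P2 open), so no proper subset is valid.
Among all size-2 subsets of the eligible variables, only {delta, eps} blocks every backdoor path, so it is the unique smallest valid adjustment set.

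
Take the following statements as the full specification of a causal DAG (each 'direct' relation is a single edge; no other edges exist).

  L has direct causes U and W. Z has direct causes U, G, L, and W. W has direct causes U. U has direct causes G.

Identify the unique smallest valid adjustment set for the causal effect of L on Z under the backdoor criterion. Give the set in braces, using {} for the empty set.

{U, W}

Variables eligible for adjustment (non-descendants of L, excluding L and Z): {G, U, W}.
Backdoor paths from L to Z:
  P1: L <- U <- G -> Z
  P2: L <- U -> W -> Z
  P3: L <- U -> Z
  P4: L <- W <- U <- G -> Z
  P5: L <- W <- U -> Z
  P6: L <- W -> Z
The empty set is not sufficient: P1 (L <- U <- G -> Z) has no collider blocking it and no conditioned non-collider, so it is open.
Try {U, W}:
  P1: blocked at chain node U ∈ conditioning set.
  P2: blocked at fork node U ∈ conditioning set.
  P3: blocked at fork node U ∈ conditioning set.
  P4: blocked at chain node W ∈ conditioning set.
  P5: blocked at chain node W ∈ conditioning set.
  P6: blocked at fork node W ∈ conditioning set.
{U, W} contains no descendant of L and blocks every backdoor path.
Every element of {U, W} is needed (dropping U leaves P1 open; dropping W leaves P6 open), so no proper subset is valid.
Among all size-2 subsets of the eligible variables, only {U, W} blocks every backdoor path, so it is the unique smallest valid adjustment set.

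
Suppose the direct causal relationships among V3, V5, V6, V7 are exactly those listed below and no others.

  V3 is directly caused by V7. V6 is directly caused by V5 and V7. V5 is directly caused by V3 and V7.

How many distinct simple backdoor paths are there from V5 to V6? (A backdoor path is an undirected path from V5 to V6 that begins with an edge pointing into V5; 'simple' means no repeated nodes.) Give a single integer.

2

A backdoor path from V5 to V6 is any simple undirected path whose first edge points into V5 (i.e. leaves V5 via a parent).
Parents of V5: {V3, V7}.
Enumerating:
  P1: V5 <- V7 -> V6
  P2: V5 <- V3 <- V7 -> V6
That exhausts the simple backdoor paths. Count: 2.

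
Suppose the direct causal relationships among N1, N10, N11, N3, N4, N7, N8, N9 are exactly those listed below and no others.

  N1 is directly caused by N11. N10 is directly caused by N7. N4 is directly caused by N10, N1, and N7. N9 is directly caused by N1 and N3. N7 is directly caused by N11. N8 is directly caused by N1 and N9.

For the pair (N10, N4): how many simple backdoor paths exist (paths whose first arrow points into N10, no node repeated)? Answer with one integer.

A backdoor path from N10 to N4 is any simple undirected path whose first edge points into N10 (i.e. leaves N10 via a parent).
Parents of N10: {N7}.
Enumerating:
  P1: N10 <- N7 <- N11 -> N1 -> N4
  P2: N10 <- N7 -> N4
That exhausts the simple backdoor paths. Count: 2.

2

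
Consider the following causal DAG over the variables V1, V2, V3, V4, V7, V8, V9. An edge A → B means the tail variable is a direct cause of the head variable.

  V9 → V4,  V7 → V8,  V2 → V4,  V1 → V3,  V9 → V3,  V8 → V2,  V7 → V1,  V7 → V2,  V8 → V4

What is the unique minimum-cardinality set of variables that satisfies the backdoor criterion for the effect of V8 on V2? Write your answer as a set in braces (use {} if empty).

Variables eligible for adjustment (non-descendants of V8, excluding V8 and V2): {V1, V3, V7, V9}.
Backdoor paths from V8 to V2:
  P1: V8 <- V7 -> V2
  P2: V8 <- V7 -> V1 -> V3 <- V9 -> V4 <- V2
The empty set is not sufficient: P1 (V8 <- V7 -> V2) has no collider blocking it and no conditioned non-collider, so it is open.
Try {V7}:
  P1: blocked at fork node V7 ∈ conditioning set.
  P2: blocked at fork node V7 ∈ conditioning set.
{V7} contains no descendant of V8 and blocks every backdoor path.
No other singleton works — e.g. {V9} leaves P1 open — so {V7} is the unique smallest valid adjustment set.

{V7}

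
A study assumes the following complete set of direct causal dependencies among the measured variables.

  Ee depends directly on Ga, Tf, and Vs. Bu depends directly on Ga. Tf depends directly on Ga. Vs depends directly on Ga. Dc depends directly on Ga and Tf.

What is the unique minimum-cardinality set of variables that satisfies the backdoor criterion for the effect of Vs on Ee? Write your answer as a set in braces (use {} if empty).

Variables eligible for adjustment (non-descendants of Vs, excluding Vs and Ee): {Bu, Dc, Ga, Tf}.
Backdoor paths from Vs to Ee:
  P1: Vs <- Ga -> Tf -> Ee
  P2: Vs <- Ga -> Dc <- Tf -> Ee
  P3: Vs <- Ga -> Ee
The empty set is not sufficient: P1 (Vs <- Ga -> Tf -> Ee) has no collider blocking it and no conditioned non-collider, so it is open.
Try {Ga}:
  P1: blocked at fork node Ga ∈ conditioning set.
  P2: blocked at fork node Ga ∈ conditioning set.
  P3: blocked at fork node Ga ∈ conditioning set.
{Ga} contains no descendant of Vs and blocks every backdoor path.
No other singleton works — e.g. {Tf} leaves P3 open — so {Ga} is the unique smallest valid adjustment set.

{Ga}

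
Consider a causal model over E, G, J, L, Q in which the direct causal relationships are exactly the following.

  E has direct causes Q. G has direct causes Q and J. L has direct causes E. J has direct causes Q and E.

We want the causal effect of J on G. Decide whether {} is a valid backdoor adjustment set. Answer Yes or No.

No

Backdoor paths from J to G (paths whose first edge points into J):
  P1: J <- Q -> G
  P2: J <- E <- Q -> G
Condition 1 (no descendant of J in the set): holds — descendants of J are {G}; none are in {}.
Condition 2 (every backdoor path blocked by {}):
  P1: open — no interior node is in the conditioning set.
  P2: open — no interior node is in the conditioning set.
{} does not satisfy the backdoor criterion.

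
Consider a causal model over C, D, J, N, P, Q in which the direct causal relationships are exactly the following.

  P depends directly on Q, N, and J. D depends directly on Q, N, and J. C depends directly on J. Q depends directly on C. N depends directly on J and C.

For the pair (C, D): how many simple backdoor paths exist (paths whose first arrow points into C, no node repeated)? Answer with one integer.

5

A backdoor path from C to D is any simple undirected path whose first edge points into C (i.e. leaves C via a parent).
Parents of C: {J}.
Enumerating:
  P1: C <- J -> N -> P <- Q -> D
  P2: C <- J -> N -> D
  P3: C <- J -> P <- N -> D
  P4: C <- J -> P <- Q -> D
  P5: C <- J -> D
That exhausts the simple backdoor paths. Count: 5.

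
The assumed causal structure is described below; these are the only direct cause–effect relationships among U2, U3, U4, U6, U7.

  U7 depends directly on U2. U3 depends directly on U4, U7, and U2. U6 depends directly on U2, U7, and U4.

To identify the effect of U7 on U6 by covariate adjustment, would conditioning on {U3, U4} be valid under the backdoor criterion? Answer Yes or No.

No

Backdoor paths from U7 to U6 (paths whose first edge points into U7):
  P1: U7 <- U2 -> U3 <- U4 -> U6
  P2: U7 <- U2 -> U6
Condition 1 (no descendant of U7 in the set): FAILS — U3 is a descendant of U7.
Condition 2 (every backdoor path blocked by {U3, U4}):
  P1: blocked at fork node U4 ∈ conditioning set.
  P2: open — no interior node is in the conditioning set.
{U3, U4} does not satisfy the backdoor criterion.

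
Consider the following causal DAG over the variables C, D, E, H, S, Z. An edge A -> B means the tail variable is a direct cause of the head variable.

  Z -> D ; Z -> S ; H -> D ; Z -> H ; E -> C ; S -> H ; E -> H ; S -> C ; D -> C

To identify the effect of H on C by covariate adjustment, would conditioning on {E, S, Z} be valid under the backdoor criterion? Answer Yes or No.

Backdoor paths from H to C (paths whose first edge points into H):
  P1: H <- E -> C
  P2: H <- Z -> S -> C
  P3: H <- Z -> D -> C
  P4: H <- S <- Z -> D -> C
  P5: H <- S -> C
Condition 1 (no descendant of H in the set): holds — descendants of H are {C, D}; none are in {E, S, Z}.
Condition 2 (every backdoor path blocked by {E, S, Z}):
  P1: blocked at fork node E ∈ conditioning set.
  P2: blocked at fork node Z ∈ conditioning set.
  P3: blocked at fork node Z ∈ conditioning set.
  P4: blocked at chain node S ∈ conditioning set.
  P5: blocked at fork node S ∈ conditioning set.
{E, S, Z} satisfies the backdoor criterion.

Yes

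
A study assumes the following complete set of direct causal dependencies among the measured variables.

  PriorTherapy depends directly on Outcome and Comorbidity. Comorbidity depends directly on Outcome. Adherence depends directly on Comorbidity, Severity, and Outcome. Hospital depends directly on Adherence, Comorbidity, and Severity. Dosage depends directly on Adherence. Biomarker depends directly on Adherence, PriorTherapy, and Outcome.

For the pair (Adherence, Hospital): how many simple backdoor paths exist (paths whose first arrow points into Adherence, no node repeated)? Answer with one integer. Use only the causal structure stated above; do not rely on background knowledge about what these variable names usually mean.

A backdoor path from Adherence to Hospital is any simple undirected path whose first edge points into Adherence (i.e. leaves Adherence via a parent).
Parents of Adherence: {Comorbidity, Outcome, Severity}.
Enumerating:
  P1: Adherence <- Outcome -> Comorbidity -> Hospital
  P2: Adherence <- Outcome -> PriorTherapy <- Comorbidity -> Hospital
  P3: Adherence <- Outcome -> Biomarker <- PriorTherapy <- Comorbidity -> Hospital
  P4: Adherence <- Comorbidity -> Hospital
  P5: Adherence <- Severity -> Hospital
That exhausts the simple backdoor paths. Count: 5.

5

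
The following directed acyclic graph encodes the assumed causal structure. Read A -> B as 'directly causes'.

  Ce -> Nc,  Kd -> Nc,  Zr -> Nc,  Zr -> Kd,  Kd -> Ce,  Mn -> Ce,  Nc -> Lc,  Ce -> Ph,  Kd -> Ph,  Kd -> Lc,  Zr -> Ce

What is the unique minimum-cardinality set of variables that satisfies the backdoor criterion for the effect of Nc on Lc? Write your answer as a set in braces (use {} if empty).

{Kd}

Variables eligible for adjustment (non-descendants of Nc, excluding Nc and Lc): {Ce, Kd, Mn, Ph, Zr}.
Backdoor paths from Nc to Lc:
  P1: Nc <- Zr -> Kd -> Lc
  P2: Nc <- Zr -> Ce <- Kd -> Lc
  P3: Nc <- Zr -> Ce -> Ph <- Kd -> Lc
  P4: Nc <- Kd -> Lc
  P5: Nc <- Ce <- Zr -> Kd -> Lc
  P6: Nc <- Ce <- Kd -> Lc
  P7: Nc <- Ce -> Ph <- Kd -> Lc
The empty set is not sufficient: P1 (Nc <- Zr -> Kd -> Lc) has no collider blocking it and no conditioned non-collider, so it is open.
Try {Kd}:
  P1: blocked at chain node Kd ∈ conditioning set.
  P2: blocked at collider Ce (neither it nor any descendant is in the conditioning set).
  P3: blocked at collider Ph (neither it nor any descendant is in the conditioning set).
  P4: blocked at fork node Kd ∈ conditioning set.
  P5: blocked at chain node Kd ∈ conditioning set.
  P6: blocked at fork node Kd ∈ conditioning set.
  P7: blocked at collider Ph (neither it nor any descendant is in the conditioning set).
{Kd} contains no descendant of Nc and blocks every backdoor path.
No other singleton works — e.g. {Zr} leaves P4 open — so {Kd} is the unique smallest valid adjustment set.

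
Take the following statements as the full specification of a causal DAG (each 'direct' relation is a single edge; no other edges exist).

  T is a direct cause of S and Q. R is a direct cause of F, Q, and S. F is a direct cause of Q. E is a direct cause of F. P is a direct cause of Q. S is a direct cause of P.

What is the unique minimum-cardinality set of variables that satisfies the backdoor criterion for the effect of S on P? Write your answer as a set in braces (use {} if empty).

{}

Variables eligible for adjustment (non-descendants of S, excluding S and P): {E, F, R, T}.
Backdoor paths from S to P:
  P1: S <- R -> F -> Q <- P
  P2: S <- R -> Q <- P
  P3: S <- T -> Q <- P
Each backdoor path contains an unconditioned collider, so every path is already blocked with the empty conditioning set:
  P1: blocked at collider Q (neither it nor any descendant is in the conditioning set).
  P2: blocked at collider Q (neither it nor any descendant is in the conditioning set).
  P3: blocked at collider Q (neither it nor any descendant is in the conditioning set).
The empty set is therefore the unique smallest valid set.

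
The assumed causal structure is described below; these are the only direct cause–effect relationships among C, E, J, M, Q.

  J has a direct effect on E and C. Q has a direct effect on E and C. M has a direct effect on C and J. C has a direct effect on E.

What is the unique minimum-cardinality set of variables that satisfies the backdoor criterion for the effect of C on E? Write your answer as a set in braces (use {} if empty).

Variables eligible for adjustment (non-descendants of C, excluding C and E): {J, M, Q}.
Backdoor paths from C to E:
  P1: C <- M -> J -> E
  P2: C <- J -> E
  P3: C <- Q -> E
The empty set is not sufficient: P1 (C <- M -> J -> E) has no collider blocking it and no conditioned non-collider, so it is open.
Try {J, Q}:
  P1: blocked at chain node J ∈ conditioning set.
  P2: blocked at fork node J ∈ conditioning set.
  P3: blocked at fork node Q ∈ conditioning set.
{J, Q} contains no descendant of C and blocks every backdoor path.
Every element of {J, Q} is needed (dropping J leaves P1 open; dropping Q leaves P3 open), so no proper subset is valid.
Among all size-2 subsets of the eligible variables, only {J, Q} blocks every backdoor path, so it is the unique smallest valid adjustment set.

{J, Q}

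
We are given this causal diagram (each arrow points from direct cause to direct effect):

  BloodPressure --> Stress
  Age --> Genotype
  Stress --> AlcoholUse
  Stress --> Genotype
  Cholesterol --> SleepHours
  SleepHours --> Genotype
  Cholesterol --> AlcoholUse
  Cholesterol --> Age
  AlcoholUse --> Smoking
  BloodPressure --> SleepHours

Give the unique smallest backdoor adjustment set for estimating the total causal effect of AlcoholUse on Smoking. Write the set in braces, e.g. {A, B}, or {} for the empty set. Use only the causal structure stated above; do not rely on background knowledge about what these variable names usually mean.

Variables eligible for adjustment (non-descendants of AlcoholUse, excluding AlcoholUse and Smoking): {Age, BloodPressure, Cholesterol, Genotype, SleepHours, Stress}.
Backdoor paths from AlcoholUse to Smoking:
  (none)
With no backdoor paths the empty set already satisfies the criterion, and it is trivially minimal.

{}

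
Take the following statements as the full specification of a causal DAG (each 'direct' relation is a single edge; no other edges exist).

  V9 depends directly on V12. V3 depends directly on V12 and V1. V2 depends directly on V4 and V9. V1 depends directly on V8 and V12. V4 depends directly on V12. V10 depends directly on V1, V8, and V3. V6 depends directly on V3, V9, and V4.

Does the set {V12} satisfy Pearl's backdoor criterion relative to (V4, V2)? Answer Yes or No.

Backdoor paths from V4 to V2 (paths whose first edge points into V4):
  P1: V4 <- V12 -> V9 -> V2
  P2: V4 <- V12 -> V1 <- V8 -> V10 <- V3 -> V6 <- V9 -> V2
  P3: V4 <- V12 -> V1 -> V3 -> V6 <- V9 -> V2
  P4: V4 <- V12 -> V1 -> V10 <- V3 -> V6 <- V9 -> V2
  P5: V4 <- V12 -> V3 -> V6 <- V9 -> V2
Condition 1 (no descendant of V4 in the set): holds — descendants of V4 are {V2, V6}; none are in {V12}.
Condition 2 (every backdoor path blocked by {V12}):
  P1: blocked at fork node V12 ∈ conditioning set.
  P2: blocked at fork node V12 ∈ conditioning set.
  P3: blocked at fork node V12 ∈ conditioning set.
  P4: blocked at fork node V12 ∈ conditioning set.
  P5: blocked at fork node V12 ∈ conditioning set.
{V12} satisfies the backdoor criterion.

Yes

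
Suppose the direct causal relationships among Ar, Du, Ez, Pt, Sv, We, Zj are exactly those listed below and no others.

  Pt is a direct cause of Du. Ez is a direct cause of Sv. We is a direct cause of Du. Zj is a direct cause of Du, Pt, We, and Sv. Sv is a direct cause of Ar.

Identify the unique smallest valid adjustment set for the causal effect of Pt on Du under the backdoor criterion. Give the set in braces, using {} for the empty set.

Variables eligible for adjustment (non-descendants of Pt, excluding Pt and Du): {Ar, Ez, Sv, We, Zj}.
Backdoor paths from Pt to Du:
  P1: Pt <- Zj -> We -> Du
  P2: Pt <- Zj -> Du
The empty set is not sufficient: P1 (Pt <- Zj -> We -> Du) has no collider blocking it and no conditioned non-collider, so it is open.
Try {Zj}:
  P1: blocked at fork node Zj ∈ conditioning set.
  P2: blocked at fork node Zj ∈ conditioning set.
{Zj} contains no descendant of Pt and blocks every backdoor path.
No other singleton works — e.g. {We} leaves P2 open — so {Zj} is the unique smallest valid adjustment set.

{Zj}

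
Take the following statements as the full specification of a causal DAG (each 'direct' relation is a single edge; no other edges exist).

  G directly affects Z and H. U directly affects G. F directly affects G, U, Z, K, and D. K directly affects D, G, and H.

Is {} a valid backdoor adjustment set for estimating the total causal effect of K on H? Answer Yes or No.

Backdoor paths from K to H (paths whose first edge points into K):
  P1: K <- F -> U -> G -> H
  P2: K <- F -> G -> H
  P3: K <- F -> Z <- G -> H
Condition 1 (no descendant of K in the set): holds — descendants of K are {D, G, H, Z}; none are in {}.
Condition 2 (every backdoor path blocked by {}):
  P1: open — no interior node is in the conditioning set.
  P2: open — no interior node is in the conditioning set.
  P3: blocked at collider Z (neither it nor any descendant is in the conditioning set).
{} does not satisfy the backdoor criterion.

No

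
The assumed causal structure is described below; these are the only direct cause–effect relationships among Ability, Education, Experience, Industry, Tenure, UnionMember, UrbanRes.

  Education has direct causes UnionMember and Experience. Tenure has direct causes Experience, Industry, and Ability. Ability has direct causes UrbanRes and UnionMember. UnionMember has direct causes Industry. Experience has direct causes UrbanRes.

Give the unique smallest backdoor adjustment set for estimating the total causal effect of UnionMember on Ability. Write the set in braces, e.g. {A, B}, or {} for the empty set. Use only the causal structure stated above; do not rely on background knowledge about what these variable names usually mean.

Variables eligible for adjustment (non-descendants of UnionMember, excluding UnionMember and Ability): {Experience, Industry, UrbanRes}.
Backdoor paths from UnionMember to Ability:
  P1: UnionMember <- Industry -> Tenure <- Experience <- UrbanRes -> Ability
  P2: UnionMember <- Industry -> Tenure <- Ability
Each backdoor path contains an unconditioned collider, so every path is already blocked with the empty conditioning set:
  P1: blocked at collider Tenure (neither it nor any descendant is in the conditioning set).
  P2: blocked at collider Tenure (neither it nor any descendant is in the conditioning set).
The empty set is therefore the unique smallest valid set.

{}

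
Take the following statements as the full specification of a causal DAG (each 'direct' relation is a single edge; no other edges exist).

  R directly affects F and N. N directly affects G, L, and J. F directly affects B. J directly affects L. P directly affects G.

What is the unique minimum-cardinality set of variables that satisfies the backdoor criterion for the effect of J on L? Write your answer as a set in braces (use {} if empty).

Variables eligible for adjustment (non-descendants of J, excluding J and L): {B, F, G, N, P, R}.
Backdoor paths from J to L:
  P1: J <- N -> L
The empty set is not sufficient: P1 (J <- N -> L) has no collider blocking it and no conditioned non-collider, so it is open.
Try {N}:
  P1: blocked at fork node N ∈ conditioning set.
{N} contains no descendant of J and blocks every backdoor path.
No other singleton works — e.g. {R} leaves P1 open — so {N} is the unique smallest valid adjustment set.

{N}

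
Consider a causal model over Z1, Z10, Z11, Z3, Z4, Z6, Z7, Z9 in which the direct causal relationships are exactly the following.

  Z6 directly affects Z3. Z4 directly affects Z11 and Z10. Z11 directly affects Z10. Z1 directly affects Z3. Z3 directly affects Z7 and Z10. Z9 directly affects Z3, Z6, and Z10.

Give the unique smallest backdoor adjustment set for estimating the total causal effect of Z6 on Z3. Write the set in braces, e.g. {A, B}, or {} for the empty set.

{Z9}

Variables eligible for adjustment (non-descendants of Z6, excluding Z6 and Z3): {Z1, Z11, Z4, Z9}.
Backdoor paths from Z6 to Z3:
  P1: Z6 <- Z9 -> Z3
  P2: Z6 <- Z9 -> Z10 <- Z3
The empty set is not sufficient: P1 (Z6 <- Z9 -> Z3) has no collider blocking it and no conditioned non-collider, so it is open.
Try {Z9}:
  P1: blocked at fork node Z9 ∈ conditioning set.
  P2: blocked at fork node Z9 ∈ conditioning set.
{Z9} contains no descendant of Z6 and blocks every backdoor path.
No other singleton works — e.g. {Z4} leaves P1 open — so {Z9} is the unique smallest valid adjustment set.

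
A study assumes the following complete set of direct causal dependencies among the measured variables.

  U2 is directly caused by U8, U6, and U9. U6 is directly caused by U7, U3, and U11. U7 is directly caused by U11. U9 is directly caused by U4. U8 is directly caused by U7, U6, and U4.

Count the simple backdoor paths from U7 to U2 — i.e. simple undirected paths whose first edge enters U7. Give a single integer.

A backdoor path from U7 to U2 is any simple undirected path whose first edge points into U7 (i.e. leaves U7 via a parent).
Parents of U7: {U11}.
Enumerating:
  P1: U7 <- U11 -> U6 -> U8 <- U4 -> U9 -> U2
  P2: U7 <- U11 -> U6 -> U8 -> U2
  P3: U7 <- U11 -> U6 -> U2
That exhausts the simple backdoor paths. Count: 3.

3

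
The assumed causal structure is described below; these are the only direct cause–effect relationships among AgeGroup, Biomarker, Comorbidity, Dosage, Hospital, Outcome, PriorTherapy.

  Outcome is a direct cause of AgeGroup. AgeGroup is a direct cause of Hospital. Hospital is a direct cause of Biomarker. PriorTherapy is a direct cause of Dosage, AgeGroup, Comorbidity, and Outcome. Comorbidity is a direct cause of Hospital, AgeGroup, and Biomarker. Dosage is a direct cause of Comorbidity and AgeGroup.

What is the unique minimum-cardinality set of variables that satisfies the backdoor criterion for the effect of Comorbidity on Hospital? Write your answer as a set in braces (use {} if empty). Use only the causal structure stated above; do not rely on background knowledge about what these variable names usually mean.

Variables eligible for adjustment (non-descendants of Comorbidity, excluding Comorbidity and Hospital): {Dosage, Outcome, PriorTherapy}.
Backdoor paths from Comorbidity to Hospital:
  P1: Comorbidity <- PriorTherapy -> Dosage -> AgeGroup -> Hospital
  P2: Comorbidity <- PriorTherapy -> Outcome -> AgeGroup -> Hospital
  P3: Comorbidity <- PriorTherapy -> AgeGroup -> Hospital
  P4: Comorbidity <- Dosage <- PriorTherapy -> Outcome -> AgeGroup -> Hospital
  P5: Comorbidity <- Dosage <- PriorTherapy -> AgeGroup -> Hospital
  P6: Comorbidity <- Dosage -> AgeGroup -> Hospital
The empty set is not sufficient: P1 (Comorbidity <- PriorTherapy -> Dosage -> AgeGroup -> Hospital) has no collider blocking it and no conditioned non-collider, so it is open.
Try {Dosage, PriorTherapy}:
  P1: blocked at fork node PriorTherapy ∈ conditioning set.
  P2: blocked at fork node PriorTherapy ∈ conditioning set.
  P3: blocked at fork node PriorTherapy ∈ conditioning set.
  P4: blocked at chain node Dosage ∈ conditioning set.
  P5: blocked at chain node Dosage ∈ conditioning set.
  P6: blocked at fork node Dosage ∈ conditioning set.
{Dosage, PriorTherapy} contains no descendant of Comorbidity and blocks every backdoor path.
Every element of {Dosage, PriorTherapy} is needed (dropping Dosage leaves P6 open; dropping PriorTherapy leaves P2 open), so no proper subset is valid.
Among all size-2 subsets of the eligible variables, only {Dosage, PriorTherapy} blocks every backdoor path, so it is the unique smallest valid adjustment set.

{Dosage, PriorTherapy}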